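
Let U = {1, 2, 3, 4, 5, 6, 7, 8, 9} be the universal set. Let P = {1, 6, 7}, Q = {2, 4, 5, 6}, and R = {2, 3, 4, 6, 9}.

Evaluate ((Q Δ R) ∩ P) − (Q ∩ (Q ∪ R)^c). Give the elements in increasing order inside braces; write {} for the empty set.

Q Δ R = {3, 5, 9}
(Q Δ R) ∩ P = {}
Q ∪ R = {2, 3, 4, 5, 6, 9}
(Q ∪ R)^c = {1, 7, 8}
Q ∩ (Q ∪ R)^c = {}
((Q Δ R) ∩ P) − (Q ∩ (Q ∪ R)^c) = {}

{}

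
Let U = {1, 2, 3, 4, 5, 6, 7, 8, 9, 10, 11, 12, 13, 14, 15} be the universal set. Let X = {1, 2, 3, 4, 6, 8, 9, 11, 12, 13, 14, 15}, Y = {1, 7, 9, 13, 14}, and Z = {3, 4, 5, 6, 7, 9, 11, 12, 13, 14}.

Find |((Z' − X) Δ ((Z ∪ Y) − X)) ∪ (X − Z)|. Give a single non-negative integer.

Z' = {1, 2, 8, 10, 15}
Z' − X = {10}
Z ∪ Y = {1, 3, 4, 5, 6, 7, 9, 11, 12, 13, 14}
(Z ∪ Y) − X = {5, 7}
(Z' − X) Δ ((Z ∪ Y) − X) = {5, 7, 10}
X − Z = {1, 2, 8, 15}
((Z' − X) Δ ((Z ∪ Y) − X)) ∪ (X − Z) = {1, 2, 5, 7, 8, 10, 15}
|((Z' − X) Δ ((Z ∪ Y) − X)) ∪ (X − Z)| = 7

7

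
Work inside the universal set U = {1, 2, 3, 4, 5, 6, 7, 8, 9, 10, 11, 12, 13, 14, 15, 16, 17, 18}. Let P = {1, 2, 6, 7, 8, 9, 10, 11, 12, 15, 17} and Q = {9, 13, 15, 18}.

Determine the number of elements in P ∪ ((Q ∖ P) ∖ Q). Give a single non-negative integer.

11

Q ∖ P = {13, 18}
(Q ∖ P) ∖ Q = {}
P ∪ ((Q ∖ P) ∖ Q) = {1, 2, 6, 7, 8, 9, 10, 11, 12, 15, 17}
|P ∪ ((Q ∖ P) ∖ Q)| = 11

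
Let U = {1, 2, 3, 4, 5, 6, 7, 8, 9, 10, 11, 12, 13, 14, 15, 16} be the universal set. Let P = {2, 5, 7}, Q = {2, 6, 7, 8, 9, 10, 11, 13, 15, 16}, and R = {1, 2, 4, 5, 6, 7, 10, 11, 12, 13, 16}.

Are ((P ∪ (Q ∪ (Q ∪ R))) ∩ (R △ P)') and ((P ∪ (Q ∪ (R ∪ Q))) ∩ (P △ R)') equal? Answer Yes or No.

Yes

Q ∪ R = {1, 2, 4, 5, 6, 7, 8, 9, 10, 11, 12, 13, 15, 16}
Q ∪ (Q ∪ R) = {1, 2, 4, 5, 6, 7, 8, 9, 10, 11, 12, 13, 15, 16}
P ∪ (Q ∪ (Q ∪ R)) = {1, 2, 4, 5, 6, 7, 8, 9, 10, 11, 12, 13, 15, 16}
R △ P = {1, 4, 6, 10, 11, 12, 13, 16}
(R △ P)' = {2, 3, 5, 7, 8, 9, 14, 15}
(P ∪ (Q ∪ (Q ∪ R))) ∩ (R △ P)' = {2, 5, 7, 8, 9, 15}
R ∪ Q = {1, 2, 4, 5, 6, 7, 8, 9, 10, 11, 12, 13, 15, 16}
Q ∪ (R ∪ Q) = {1, 2, 4, 5, 6, 7, 8, 9, 10, 11, 12, 13, 15, 16}
P ∪ (Q ∪ (R ∪ Q)) = {1, 2, 4, 5, 6, 7, 8, 9, 10, 11, 12, 13, 15, 16}
P △ R = {1, 4, 6, 10, 11, 12, 13, 16}
(P △ R)' = {2, 3, 5, 7, 8, 9, 14, 15}
(P ∪ (Q ∪ (R ∪ Q))) ∩ (P △ R)' = {2, 5, 7, 8, 9, 15}
Both equal {2, 5, 7, 8, 9, 15}, so (P ∪ (Q ∪ (Q ∪ R))) ∩ (R △ P)' = (P ∪ (Q ∪ (R ∪ Q))) ∩ (P △ R)'.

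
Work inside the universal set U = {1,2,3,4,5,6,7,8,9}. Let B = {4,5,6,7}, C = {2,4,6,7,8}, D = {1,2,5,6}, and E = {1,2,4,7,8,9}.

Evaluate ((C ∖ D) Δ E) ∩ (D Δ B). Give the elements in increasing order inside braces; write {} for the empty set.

{1,2}

C ∖ D = {4,7,8}
(C ∖ D) Δ E = {1,2,9}
D Δ B = {1,2,4,7}
((C ∖ D) Δ E) ∩ (D Δ B) = {1,2}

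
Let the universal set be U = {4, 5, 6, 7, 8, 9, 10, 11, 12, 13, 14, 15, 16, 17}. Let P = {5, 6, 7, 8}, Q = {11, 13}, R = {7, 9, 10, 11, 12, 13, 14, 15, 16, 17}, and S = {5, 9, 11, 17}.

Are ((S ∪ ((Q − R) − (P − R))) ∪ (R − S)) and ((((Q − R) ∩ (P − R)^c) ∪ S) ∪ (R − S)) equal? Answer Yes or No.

Q − R = {}
P − R = {5, 6, 8}
(Q − R) − (P − R) = {}
S ∪ ((Q − R) − (P − R)) = {5, 9, 11, 17}
R − S = {7, 10, 12, 13, 14, 15, 16}
(S ∪ ((Q − R) − (P − R))) ∪ (R − S) = {5, 7, 9, 10, 11, 12, 13, 14, 15, 16, 17}
(P − R)^c = {4, 7, 9, 10, 11, 12, 13, 14, 15, 16, 17}
(Q − R) ∩ (P − R)^c = {}
((Q − R) ∩ (P − R)^c) ∪ S = {5, 9, 11, 17}
(((Q − R) ∩ (P − R)^c) ∪ S) ∪ (R − S) = {5, 7, 9, 10, 11, 12, 13, 14, 15, 16, 17}
Both equal {5, 7, 9, 10, 11, 12, 13, 14, 15, 16, 17}, so (S ∪ ((Q − R) − (P − R))) ∪ (R − S) = (((Q − R) ∩ (P − R)^c) ∪ S) ∪ (R − S).

Yes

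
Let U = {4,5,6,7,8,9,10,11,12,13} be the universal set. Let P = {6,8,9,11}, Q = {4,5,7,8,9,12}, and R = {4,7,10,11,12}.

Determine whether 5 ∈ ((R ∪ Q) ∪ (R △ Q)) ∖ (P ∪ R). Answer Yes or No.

5 ∉ R and 5 ∈ Q, so 5 ∈ R ∪ Q
5 ∉ R and 5 ∈ Q, so 5 ∈ R △ Q
5 ∈ (R ∪ Q) and 5 ∈ (R △ Q), so 5 ∈ (R ∪ Q) ∪ (R △ Q)
5 ∉ P and 5 ∉ R, so 5 ∉ P ∪ R
5 ∈ ((R ∪ Q) ∪ (R △ Q)) and 5 ∉ (P ∪ R), so 5 ∈ ((R ∪ Q) ∪ (R △ Q)) ∖ (P ∪ R)

Yes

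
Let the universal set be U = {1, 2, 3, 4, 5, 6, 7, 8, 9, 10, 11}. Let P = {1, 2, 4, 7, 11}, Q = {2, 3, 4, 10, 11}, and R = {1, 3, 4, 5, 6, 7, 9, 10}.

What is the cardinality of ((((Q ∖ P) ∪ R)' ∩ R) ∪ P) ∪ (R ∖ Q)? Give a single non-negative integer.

Q ∖ P = {3, 10}
(Q ∖ P) ∪ R = {1, 3, 4, 5, 6, 7, 9, 10}
((Q ∖ P) ∪ R)' = {2, 8, 11}
((Q ∖ P) ∪ R)' ∩ R = {}
(((Q ∖ P) ∪ R)' ∩ R) ∪ P = {1, 2, 4, 7, 11}
R ∖ Q = {1, 5, 6, 7, 9}
((((Q ∖ P) ∪ R)' ∩ R) ∪ P) ∪ (R ∖ Q) = {1, 2, 4, 5, 6, 7, 9, 11}
|((((Q ∖ P) ∪ R)' ∩ R) ∪ P) ∪ (R ∖ Q)| = 8

8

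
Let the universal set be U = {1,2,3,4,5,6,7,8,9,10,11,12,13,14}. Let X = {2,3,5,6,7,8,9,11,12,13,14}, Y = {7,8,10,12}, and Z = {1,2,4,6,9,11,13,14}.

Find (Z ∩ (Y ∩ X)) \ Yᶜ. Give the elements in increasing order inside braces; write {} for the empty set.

Y ∩ X = {7,8,12}
Z ∩ (Y ∩ X) = {}
Yᶜ = {1,2,3,4,5,6,9,11,13,14}
(Z ∩ (Y ∩ X)) \ Yᶜ = {}

{}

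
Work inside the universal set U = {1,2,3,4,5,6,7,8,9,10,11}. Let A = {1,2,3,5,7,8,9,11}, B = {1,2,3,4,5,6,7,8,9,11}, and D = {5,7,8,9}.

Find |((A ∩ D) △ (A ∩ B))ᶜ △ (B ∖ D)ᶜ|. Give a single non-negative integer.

A ∩ D = {5,7,8,9}
A ∩ B = {1,2,3,5,7,8,9,11}
(A ∩ D) △ (A ∩ B) = {1,2,3,11}
((A ∩ D) △ (A ∩ B))ᶜ = {4,5,6,7,8,9,10}
B ∖ D = {1,2,3,4,6,11}
(B ∖ D)ᶜ = {5,7,8,9,10}
((A ∩ D) △ (A ∩ B))ᶜ △ (B ∖ D)ᶜ = {4,6}
|((A ∩ D) △ (A ∩ B))ᶜ △ (B ∖ D)ᶜ| = 2

2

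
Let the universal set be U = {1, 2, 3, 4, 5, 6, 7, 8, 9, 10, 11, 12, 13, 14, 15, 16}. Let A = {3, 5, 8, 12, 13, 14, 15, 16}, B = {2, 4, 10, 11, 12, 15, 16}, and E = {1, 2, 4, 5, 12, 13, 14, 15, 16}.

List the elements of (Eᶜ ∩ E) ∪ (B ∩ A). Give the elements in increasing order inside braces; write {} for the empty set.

{12, 15, 16}

Eᶜ = {3, 6, 7, 8, 9, 10, 11}
Eᶜ ∩ E = {}
B ∩ A = {12, 15, 16}
(Eᶜ ∩ E) ∪ (B ∩ A) = {12, 15, 16}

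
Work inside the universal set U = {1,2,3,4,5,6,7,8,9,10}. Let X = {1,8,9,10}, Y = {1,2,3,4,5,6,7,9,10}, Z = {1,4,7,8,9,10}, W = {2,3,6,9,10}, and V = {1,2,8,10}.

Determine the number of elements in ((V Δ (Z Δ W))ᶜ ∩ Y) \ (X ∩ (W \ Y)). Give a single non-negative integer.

4

Z Δ W = {1,2,3,4,6,7,8}
V Δ (Z Δ W) = {3,4,6,7,10}
(V Δ (Z Δ W))ᶜ = {1,2,5,8,9}
(V Δ (Z Δ W))ᶜ ∩ Y = {1,2,5,9}
W \ Y = {}
X ∩ (W \ Y) = {}
((V Δ (Z Δ W))ᶜ ∩ Y) \ (X ∩ (W \ Y)) = {1,2,5,9}
|((V Δ (Z Δ W))ᶜ ∩ Y) \ (X ∩ (W \ Y))| = 4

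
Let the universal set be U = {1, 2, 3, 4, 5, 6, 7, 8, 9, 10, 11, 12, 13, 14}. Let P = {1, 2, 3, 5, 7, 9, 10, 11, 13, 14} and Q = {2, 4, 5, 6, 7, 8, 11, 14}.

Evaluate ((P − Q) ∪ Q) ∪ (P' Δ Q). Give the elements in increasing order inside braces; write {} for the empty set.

P − Q = {1, 3, 9, 10, 13}
(P − Q) ∪ Q = {1, 2, 3, 4, 5, 6, 7, 8, 9, 10, 11, 13, 14}
P' = {4, 6, 8, 12}
P' Δ Q = {2, 5, 7, 11, 12, 14}
((P − Q) ∪ Q) ∪ (P' Δ Q) = {1, 2, 3, 4, 5, 6, 7, 8, 9, 10, 11, 12, 13, 14}

{1, 2, 3, 4, 5, 6, 7, 8, 9, 10, 11, 12, 13, 14}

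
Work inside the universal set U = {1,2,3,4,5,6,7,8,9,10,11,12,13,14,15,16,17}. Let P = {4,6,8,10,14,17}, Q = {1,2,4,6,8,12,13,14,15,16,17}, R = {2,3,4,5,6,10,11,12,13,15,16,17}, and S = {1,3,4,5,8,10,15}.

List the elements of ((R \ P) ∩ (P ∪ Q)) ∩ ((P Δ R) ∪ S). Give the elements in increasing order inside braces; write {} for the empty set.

{2,12,13,15,16}

R \ P = {2,3,5,11,12,13,15,16}
P ∪ Q = {1,2,4,6,8,10,12,13,14,15,16,17}
(R \ P) ∩ (P ∪ Q) = {2,12,13,15,16}
P Δ R = {2,3,5,8,11,12,13,14,15,16}
(P Δ R) ∪ S = {1,2,3,4,5,8,10,11,12,13,14,15,16}
((R \ P) ∩ (P ∪ Q)) ∩ ((P Δ R) ∪ S) = {2,12,13,15,16}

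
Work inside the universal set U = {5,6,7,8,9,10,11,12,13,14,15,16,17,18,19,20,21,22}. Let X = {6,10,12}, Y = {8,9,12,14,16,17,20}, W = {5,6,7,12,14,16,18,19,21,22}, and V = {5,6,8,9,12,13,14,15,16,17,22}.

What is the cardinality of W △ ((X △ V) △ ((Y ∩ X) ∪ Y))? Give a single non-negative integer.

11

X △ V = {5,8,9,10,13,14,15,16,17,22}
Y ∩ X = {12}
(Y ∩ X) ∪ Y = {8,9,12,14,16,17,20}
(X △ V) △ ((Y ∩ X) ∪ Y) = {5,10,12,13,15,20,22}
W △ ((X △ V) △ ((Y ∩ X) ∪ Y)) = {6,7,10,13,14,15,16,18,19,20,21}
|W △ ((X △ V) △ ((Y ∩ X) ∪ Y))| = 11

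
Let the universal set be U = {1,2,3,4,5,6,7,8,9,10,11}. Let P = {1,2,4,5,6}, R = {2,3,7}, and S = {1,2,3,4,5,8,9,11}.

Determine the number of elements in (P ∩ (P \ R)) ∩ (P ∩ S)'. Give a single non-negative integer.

1

P \ R = {1,4,5,6}
P ∩ (P \ R) = {1,4,5,6}
P ∩ S = {1,2,4,5}
(P ∩ S)' = {3,6,7,8,9,10,11}
(P ∩ (P \ R)) ∩ (P ∩ S)' = {6}
|(P ∩ (P \ R)) ∩ (P ∩ S)'| = 1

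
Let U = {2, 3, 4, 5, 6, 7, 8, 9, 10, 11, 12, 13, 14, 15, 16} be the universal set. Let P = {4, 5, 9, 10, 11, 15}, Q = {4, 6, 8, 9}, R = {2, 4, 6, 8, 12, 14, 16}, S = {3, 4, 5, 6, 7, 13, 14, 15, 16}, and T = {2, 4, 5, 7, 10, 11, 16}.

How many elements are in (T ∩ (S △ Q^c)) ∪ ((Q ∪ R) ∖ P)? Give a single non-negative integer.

9

Q^c = {2, 3, 5, 7, 10, 11, 12, 13, 14, 15, 16}
S △ Q^c = {2, 4, 6, 10, 11, 12}
T ∩ (S △ Q^c) = {2, 4, 10, 11}
Q ∪ R = {2, 4, 6, 8, 9, 12, 14, 16}
(Q ∪ R) ∖ P = {2, 6, 8, 12, 14, 16}
(T ∩ (S △ Q^c)) ∪ ((Q ∪ R) ∖ P) = {2, 4, 6, 8, 10, 11, 12, 14, 16}
|(T ∩ (S △ Q^c)) ∪ ((Q ∪ R) ∖ P)| = 9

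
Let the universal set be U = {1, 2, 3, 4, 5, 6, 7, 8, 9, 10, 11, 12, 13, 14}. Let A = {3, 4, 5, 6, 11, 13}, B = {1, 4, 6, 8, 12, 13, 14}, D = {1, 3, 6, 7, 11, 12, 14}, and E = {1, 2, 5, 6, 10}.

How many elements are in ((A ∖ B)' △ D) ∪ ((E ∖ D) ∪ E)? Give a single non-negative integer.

11

A ∖ B = {3, 5, 11}
(A ∖ B)' = {1, 2, 4, 6, 7, 8, 9, 10, 12, 13, 14}
(A ∖ B)' △ D = {2, 3, 4, 8, 9, 10, 11, 13}
E ∖ D = {2, 5, 10}
(E ∖ D) ∪ E = {1, 2, 5, 6, 10}
((A ∖ B)' △ D) ∪ ((E ∖ D) ∪ E) = {1, 2, 3, 4, 5, 6, 8, 9, 10, 11, 13}
|((A ∖ B)' △ D) ∪ ((E ∖ D) ∪ E)| = 11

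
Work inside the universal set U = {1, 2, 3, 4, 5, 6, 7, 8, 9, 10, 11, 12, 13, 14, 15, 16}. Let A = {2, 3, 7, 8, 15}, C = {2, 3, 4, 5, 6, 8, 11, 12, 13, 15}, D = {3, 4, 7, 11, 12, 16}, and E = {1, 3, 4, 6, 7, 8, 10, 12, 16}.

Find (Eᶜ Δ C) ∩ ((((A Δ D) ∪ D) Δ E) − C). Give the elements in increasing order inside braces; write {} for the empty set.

{}

Eᶜ = {2, 5, 9, 11, 13, 14, 15}
Eᶜ Δ C = {3, 4, 6, 8, 9, 12, 14}
A Δ D = {2, 4, 8, 11, 12, 15, 16}
(A Δ D) ∪ D = {2, 3, 4, 7, 8, 11, 12, 15, 16}
((A Δ D) ∪ D) Δ E = {1, 2, 6, 10, 11, 15}
(((A Δ D) ∪ D) Δ E) − C = {1, 10}
(Eᶜ Δ C) ∩ ((((A Δ D) ∪ D) Δ E) − C) = {}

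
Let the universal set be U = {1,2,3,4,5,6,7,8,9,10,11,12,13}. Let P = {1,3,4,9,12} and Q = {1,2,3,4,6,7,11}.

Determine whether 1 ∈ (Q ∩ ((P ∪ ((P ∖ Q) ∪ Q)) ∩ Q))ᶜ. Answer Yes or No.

No

1 ∈ P and 1 ∈ Q, so 1 ∉ P ∖ Q
1 ∉ (P ∖ Q) and 1 ∈ Q, so 1 ∈ (P ∖ Q) ∪ Q
1 ∈ P and 1 ∈ ((P ∖ Q) ∪ Q), so 1 ∈ P ∪ ((P ∖ Q) ∪ Q)
1 ∈ (P ∪ ((P ∖ Q) ∪ Q)) and 1 ∈ Q, so 1 ∈ (P ∪ ((P ∖ Q) ∪ Q)) ∩ Q
1 ∈ Q and 1 ∈ ((P ∪ ((P ∖ Q) ∪ Q)) ∩ Q), so 1 ∈ Q ∩ ((P ∪ ((P ∖ Q) ∪ Q)) ∩ Q)
1 ∉ (Q ∩ ((P ∪ ((P ∖ Q) ∪ Q)) ∩ Q))ᶜ since 1 ∈ (Q ∩ ((P ∪ ((P ∖ Q) ∪ Q)) ∩ Q))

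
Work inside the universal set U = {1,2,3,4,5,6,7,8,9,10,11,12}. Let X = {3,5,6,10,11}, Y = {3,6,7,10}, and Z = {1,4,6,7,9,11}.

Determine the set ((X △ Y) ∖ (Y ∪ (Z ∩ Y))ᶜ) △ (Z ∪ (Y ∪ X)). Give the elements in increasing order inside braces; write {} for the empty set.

X △ Y = {5,7,11}
Z ∩ Y = {6,7}
Y ∪ (Z ∩ Y) = {3,6,7,10}
(Y ∪ (Z ∩ Y))ᶜ = {1,2,4,5,8,9,11,12}
(X △ Y) ∖ (Y ∪ (Z ∩ Y))ᶜ = {7}
Y ∪ X = {3,5,6,7,10,11}
Z ∪ (Y ∪ X) = {1,3,4,5,6,7,9,10,11}
((X △ Y) ∖ (Y ∪ (Z ∩ Y))ᶜ) △ (Z ∪ (Y ∪ X)) = {1,3,4,5,6,9,10,11}

{1,3,4,5,6,9,10,11}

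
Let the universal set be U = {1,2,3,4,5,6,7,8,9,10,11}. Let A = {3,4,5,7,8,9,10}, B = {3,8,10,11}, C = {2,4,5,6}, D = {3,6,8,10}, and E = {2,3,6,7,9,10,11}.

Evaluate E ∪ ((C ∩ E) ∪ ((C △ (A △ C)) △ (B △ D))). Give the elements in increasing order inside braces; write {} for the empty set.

C ∩ E = {2,6}
A △ C = {2,3,6,7,8,9,10}
C △ (A △ C) = {3,4,5,7,8,9,10}
B △ D = {6,11}
(C △ (A △ C)) △ (B △ D) = {3,4,5,6,7,8,9,10,11}
(C ∩ E) ∪ ((C △ (A △ C)) △ (B △ D)) = {2,3,4,5,6,7,8,9,10,11}
E ∪ ((C ∩ E) ∪ ((C △ (A △ C)) △ (B △ D))) = {2,3,4,5,6,7,8,9,10,11}

{2,3,4,5,6,7,8,9,10,11}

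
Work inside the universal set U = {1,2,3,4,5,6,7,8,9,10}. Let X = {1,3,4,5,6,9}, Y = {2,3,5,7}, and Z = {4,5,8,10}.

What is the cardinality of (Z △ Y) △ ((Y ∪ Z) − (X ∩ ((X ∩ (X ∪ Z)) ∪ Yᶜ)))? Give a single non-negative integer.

Z △ Y = {2,3,4,7,8,10}
Y ∪ Z = {2,3,4,5,7,8,10}
X ∪ Z = {1,3,4,5,6,8,9,10}
X ∩ (X ∪ Z) = {1,3,4,5,6,9}
Yᶜ = {1,4,6,8,9,10}
(X ∩ (X ∪ Z)) ∪ Yᶜ = {1,3,4,5,6,8,9,10}
X ∩ ((X ∩ (X ∪ Z)) ∪ Yᶜ) = {1,3,4,5,6,9}
(Y ∪ Z) − (X ∩ ((X ∩ (X ∪ Z)) ∪ Yᶜ)) = {2,7,8,10}
(Z △ Y) △ ((Y ∪ Z) − (X ∩ ((X ∩ (X ∪ Z)) ∪ Yᶜ))) = {3,4}
|(Z △ Y) △ ((Y ∪ Z) − (X ∩ ((X ∩ (X ∪ Z)) ∪ Yᶜ)))| = 2

2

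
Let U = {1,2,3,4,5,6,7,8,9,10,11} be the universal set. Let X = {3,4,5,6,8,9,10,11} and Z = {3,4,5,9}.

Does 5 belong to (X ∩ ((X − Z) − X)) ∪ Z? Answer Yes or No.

Yes

5 ∈ X and 5 ∈ Z, so 5 ∉ X − Z
5 ∉ (X − Z) and 5 ∈ X, so 5 ∉ (X − Z) − X
5 ∈ X and 5 ∉ ((X − Z) − X), so 5 ∉ X ∩ ((X − Z) − X)
5 ∉ (X ∩ ((X − Z) − X)) and 5 ∈ Z, so 5 ∈ (X ∩ ((X − Z) − X)) ∪ Z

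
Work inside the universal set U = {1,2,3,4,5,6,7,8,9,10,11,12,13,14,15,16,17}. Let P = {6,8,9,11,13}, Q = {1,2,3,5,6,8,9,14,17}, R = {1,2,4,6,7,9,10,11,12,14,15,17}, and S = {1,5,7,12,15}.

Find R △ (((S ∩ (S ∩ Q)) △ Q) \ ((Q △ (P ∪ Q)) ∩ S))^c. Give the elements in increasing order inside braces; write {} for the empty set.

{2,5,6,9,13,14,16,17}

S ∩ Q = {1,5}
S ∩ (S ∩ Q) = {1,5}
(S ∩ (S ∩ Q)) △ Q = {2,3,6,8,9,14,17}
P ∪ Q = {1,2,3,5,6,8,9,11,13,14,17}
Q △ (P ∪ Q) = {11,13}
(Q △ (P ∪ Q)) ∩ S = {}
((S ∩ (S ∩ Q)) △ Q) \ ((Q △ (P ∪ Q)) ∩ S) = {2,3,6,8,9,14,17}
(((S ∩ (S ∩ Q)) △ Q) \ ((Q △ (P ∪ Q)) ∩ S))^c = {1,4,5,7,10,11,12,13,15,16}
R △ (((S ∩ (S ∩ Q)) △ Q) \ ((Q △ (P ∪ Q)) ∩ S))^c = {2,5,6,9,13,14,16,17}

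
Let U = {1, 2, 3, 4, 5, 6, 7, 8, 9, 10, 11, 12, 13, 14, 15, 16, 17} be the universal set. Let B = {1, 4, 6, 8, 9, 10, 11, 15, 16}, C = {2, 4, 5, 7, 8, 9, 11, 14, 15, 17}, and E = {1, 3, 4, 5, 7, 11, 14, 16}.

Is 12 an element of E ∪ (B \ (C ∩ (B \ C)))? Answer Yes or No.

12 ∉ B and 12 ∉ C, so 12 ∉ B \ C
12 ∉ C and 12 ∉ (B \ C), so 12 ∉ C ∩ (B \ C)
12 ∉ B and 12 ∉ (C ∩ (B \ C)), so 12 ∉ B \ (C ∩ (B \ C))
12 ∉ E and 12 ∉ (B \ (C ∩ (B \ C))), so 12 ∉ E ∪ (B \ (C ∩ (B \ C)))

No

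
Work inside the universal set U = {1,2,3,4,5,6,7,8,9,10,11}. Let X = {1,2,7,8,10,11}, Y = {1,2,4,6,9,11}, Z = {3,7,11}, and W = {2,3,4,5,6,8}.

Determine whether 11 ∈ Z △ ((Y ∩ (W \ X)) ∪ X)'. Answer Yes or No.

Yes

11 ∉ W and 11 ∈ X, so 11 ∉ W \ X
11 ∈ Y and 11 ∉ (W \ X), so 11 ∉ Y ∩ (W \ X)
11 ∉ (Y ∩ (W \ X)) and 11 ∈ X, so 11 ∈ (Y ∩ (W \ X)) ∪ X
11 ∉ ((Y ∩ (W \ X)) ∪ X)' since 11 ∈ ((Y ∩ (W \ X)) ∪ X)
11 ∈ Z and 11 ∉ ((Y ∩ (W \ X)) ∪ X)', so 11 ∈ Z △ ((Y ∩ (W \ X)) ∪ X)'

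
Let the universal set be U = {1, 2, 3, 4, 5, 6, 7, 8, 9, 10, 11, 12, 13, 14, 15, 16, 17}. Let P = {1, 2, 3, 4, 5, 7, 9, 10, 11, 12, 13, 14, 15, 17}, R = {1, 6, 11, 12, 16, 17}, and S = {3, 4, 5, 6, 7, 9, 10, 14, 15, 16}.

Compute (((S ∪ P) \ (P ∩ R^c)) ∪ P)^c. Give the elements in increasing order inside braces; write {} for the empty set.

{8}

S ∪ P = {1, 2, 3, 4, 5, 6, 7, 9, 10, 11, 12, 13, 14, 15, 16, 17}
R^c = {2, 3, 4, 5, 7, 8, 9, 10, 13, 14, 15}
P ∩ R^c = {2, 3, 4, 5, 7, 9, 10, 13, 14, 15}
(S ∪ P) \ (P ∩ R^c) = {1, 6, 11, 12, 16, 17}
((S ∪ P) \ (P ∩ R^c)) ∪ P = {1, 2, 3, 4, 5, 6, 7, 9, 10, 11, 12, 13, 14, 15, 16, 17}
(((S ∪ P) \ (P ∩ R^c)) ∪ P)^c = {8}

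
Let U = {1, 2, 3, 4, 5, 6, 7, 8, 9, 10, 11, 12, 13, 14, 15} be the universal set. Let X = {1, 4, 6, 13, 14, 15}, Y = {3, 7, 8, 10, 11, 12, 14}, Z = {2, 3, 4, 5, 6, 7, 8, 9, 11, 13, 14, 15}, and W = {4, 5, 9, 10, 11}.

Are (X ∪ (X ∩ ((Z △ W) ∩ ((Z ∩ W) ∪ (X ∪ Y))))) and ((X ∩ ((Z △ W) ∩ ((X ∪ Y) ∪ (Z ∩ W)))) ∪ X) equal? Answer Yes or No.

Yes

Z △ W = {2, 3, 6, 7, 8, 10, 13, 14, 15}
Z ∩ W = {4, 5, 9, 11}
X ∪ Y = {1, 3, 4, 6, 7, 8, 10, 11, 12, 13, 14, 15}
(Z ∩ W) ∪ (X ∪ Y) = {1, 3, 4, 5, 6, 7, 8, 9, 10, 11, 12, 13, 14, 15}
(Z △ W) ∩ ((Z ∩ W) ∪ (X ∪ Y)) = {3, 6, 7, 8, 10, 13, 14, 15}
X ∩ ((Z △ W) ∩ ((Z ∩ W) ∪ (X ∪ Y))) = {6, 13, 14, 15}
X ∪ (X ∩ ((Z △ W) ∩ ((Z ∩ W) ∪ (X ∪ Y)))) = {1, 4, 6, 13, 14, 15}
(X ∪ Y) ∪ (Z ∩ W) = {1, 3, 4, 5, 6, 7, 8, 9, 10, 11, 12, 13, 14, 15}
(Z △ W) ∩ ((X ∪ Y) ∪ (Z ∩ W)) = {3, 6, 7, 8, 10, 13, 14, 15}
X ∩ ((Z △ W) ∩ ((X ∪ Y) ∪ (Z ∩ W))) = {6, 13, 14, 15}
(X ∩ ((Z △ W) ∩ ((X ∪ Y) ∪ (Z ∩ W)))) ∪ X = {1, 4, 6, 13, 14, 15}
Both equal {1, 4, 6, 13, 14, 15}, so X ∪ (X ∩ ((Z △ W) ∩ ((Z ∩ W) ∪ (X ∪ Y)))) = (X ∩ ((Z △ W) ∩ ((X ∪ Y) ∪ (Z ∩ W)))) ∪ X.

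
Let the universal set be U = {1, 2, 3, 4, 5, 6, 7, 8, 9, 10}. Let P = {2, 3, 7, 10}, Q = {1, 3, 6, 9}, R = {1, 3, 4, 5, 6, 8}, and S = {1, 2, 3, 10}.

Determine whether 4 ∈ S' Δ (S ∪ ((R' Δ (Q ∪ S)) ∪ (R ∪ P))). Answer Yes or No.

4 ∉ S, so 4 ∈ S'
4 ∈ R, so 4 ∉ R'
4 ∉ Q and 4 ∉ S, so 4 ∉ Q ∪ S
4 ∉ R' and 4 ∉ (Q ∪ S), so 4 ∉ R' Δ (Q ∪ S)
4 ∈ R and 4 ∉ P, so 4 ∈ R ∪ P
4 ∉ (R' Δ (Q ∪ S)) and 4 ∈ (R ∪ P), so 4 ∈ (R' Δ (Q ∪ S)) ∪ (R ∪ P)
4 ∉ S and 4 ∈ ((R' Δ (Q ∪ S)) ∪ (R ∪ P)), so 4 ∈ S ∪ ((R' Δ (Q ∪ S)) ∪ (R ∪ P))
4 ∈ S' and 4 ∈ (S ∪ ((R' Δ (Q ∪ S)) ∪ (R ∪ P))), so 4 ∉ S' Δ (S ∪ ((R' Δ (Q ∪ S)) ∪ (R ∪ P)))

No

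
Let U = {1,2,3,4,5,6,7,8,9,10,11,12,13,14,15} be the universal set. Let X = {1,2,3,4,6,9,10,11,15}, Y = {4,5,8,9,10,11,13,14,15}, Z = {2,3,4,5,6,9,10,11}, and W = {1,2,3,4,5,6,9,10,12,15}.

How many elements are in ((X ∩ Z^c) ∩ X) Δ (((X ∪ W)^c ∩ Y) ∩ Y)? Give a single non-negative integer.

Z^c = {1,7,8,12,13,14,15}
X ∩ Z^c = {1,15}
(X ∩ Z^c) ∩ X = {1,15}
X ∪ W = {1,2,3,4,5,6,9,10,11,12,15}
(X ∪ W)^c = {7,8,13,14}
(X ∪ W)^c ∩ Y = {8,13,14}
((X ∪ W)^c ∩ Y) ∩ Y = {8,13,14}
((X ∩ Z^c) ∩ X) Δ (((X ∪ W)^c ∩ Y) ∩ Y) = {1,8,13,14,15}
|((X ∩ Z^c) ∩ X) Δ (((X ∪ W)^c ∩ Y) ∩ Y)| = 5

5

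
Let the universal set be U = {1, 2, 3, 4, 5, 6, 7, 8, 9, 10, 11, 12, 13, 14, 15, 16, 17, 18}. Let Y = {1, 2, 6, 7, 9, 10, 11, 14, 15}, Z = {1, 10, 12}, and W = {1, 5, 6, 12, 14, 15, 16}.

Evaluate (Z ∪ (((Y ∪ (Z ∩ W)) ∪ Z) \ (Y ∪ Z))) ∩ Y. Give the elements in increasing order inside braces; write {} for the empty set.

{1, 10}

Z ∩ W = {1, 12}
Y ∪ (Z ∩ W) = {1, 2, 6, 7, 9, 10, 11, 12, 14, 15}
(Y ∪ (Z ∩ W)) ∪ Z = {1, 2, 6, 7, 9, 10, 11, 12, 14, 15}
Y ∪ Z = {1, 2, 6, 7, 9, 10, 11, 12, 14, 15}
((Y ∪ (Z ∩ W)) ∪ Z) \ (Y ∪ Z) = {}
Z ∪ (((Y ∪ (Z ∩ W)) ∪ Z) \ (Y ∪ Z)) = {1, 10, 12}
(Z ∪ (((Y ∪ (Z ∩ W)) ∪ Z) \ (Y ∪ Z))) ∩ Y = {1, 10}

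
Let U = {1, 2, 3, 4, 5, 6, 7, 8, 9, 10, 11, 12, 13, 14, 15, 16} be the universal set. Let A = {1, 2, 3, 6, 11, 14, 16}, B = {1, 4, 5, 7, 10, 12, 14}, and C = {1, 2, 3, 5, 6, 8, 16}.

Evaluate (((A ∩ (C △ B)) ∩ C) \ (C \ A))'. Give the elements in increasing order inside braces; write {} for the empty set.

{1, 4, 5, 7, 8, 9, 10, 11, 12, 13, 14, 15}

C △ B = {2, 3, 4, 6, 7, 8, 10, 12, 14, 16}
A ∩ (C △ B) = {2, 3, 6, 14, 16}
(A ∩ (C △ B)) ∩ C = {2, 3, 6, 16}
C \ A = {5, 8}
((A ∩ (C △ B)) ∩ C) \ (C \ A) = {2, 3, 6, 16}
(((A ∩ (C △ B)) ∩ C) \ (C \ A))' = {1, 4, 5, 7, 8, 9, 10, 11, 12, 13, 14, 15}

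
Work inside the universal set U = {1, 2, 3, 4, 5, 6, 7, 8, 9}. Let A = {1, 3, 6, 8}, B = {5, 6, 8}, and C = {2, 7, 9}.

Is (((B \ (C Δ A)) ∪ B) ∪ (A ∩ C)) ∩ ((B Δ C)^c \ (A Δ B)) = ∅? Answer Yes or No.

Yes

C Δ A = {1, 2, 3, 6, 7, 8, 9}
B \ (C Δ A) = {5}
(B \ (C Δ A)) ∪ B = {5, 6, 8}
A ∩ C = {}
((B \ (C Δ A)) ∪ B) ∪ (A ∩ C) = {5, 6, 8}
B Δ C = {2, 5, 6, 7, 8, 9}
(B Δ C)^c = {1, 3, 4}
A Δ B = {1, 3, 5}
(B Δ C)^c \ (A Δ B) = {4}
{5, 6, 8} and {4} share no elements.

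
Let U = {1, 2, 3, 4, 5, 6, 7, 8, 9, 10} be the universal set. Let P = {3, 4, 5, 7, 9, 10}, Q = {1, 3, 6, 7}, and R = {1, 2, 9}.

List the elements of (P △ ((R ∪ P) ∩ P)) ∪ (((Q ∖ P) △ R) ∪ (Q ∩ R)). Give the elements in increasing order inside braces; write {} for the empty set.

R ∪ P = {1, 2, 3, 4, 5, 7, 9, 10}
(R ∪ P) ∩ P = {3, 4, 5, 7, 9, 10}
P △ ((R ∪ P) ∩ P) = {}
Q ∖ P = {1, 6}
(Q ∖ P) △ R = {2, 6, 9}
Q ∩ R = {1}
((Q ∖ P) △ R) ∪ (Q ∩ R) = {1, 2, 6, 9}
(P △ ((R ∪ P) ∩ P)) ∪ (((Q ∖ P) △ R) ∪ (Q ∩ R)) = {1, 2, 6, 9}

{1, 2, 6, 9}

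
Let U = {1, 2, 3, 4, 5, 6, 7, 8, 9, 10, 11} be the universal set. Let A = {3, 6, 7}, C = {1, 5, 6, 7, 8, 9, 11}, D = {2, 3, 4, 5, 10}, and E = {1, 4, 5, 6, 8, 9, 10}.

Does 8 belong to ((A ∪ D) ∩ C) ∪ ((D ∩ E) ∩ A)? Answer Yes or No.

No

8 ∉ A and 8 ∉ D, so 8 ∉ A ∪ D
8 ∉ (A ∪ D) and 8 ∈ C, so 8 ∉ (A ∪ D) ∩ C
8 ∉ D and 8 ∈ E, so 8 ∉ D ∩ E
8 ∉ (D ∩ E) and 8 ∉ A, so 8 ∉ (D ∩ E) ∩ A
8 ∉ ((A ∪ D) ∩ C) and 8 ∉ ((D ∩ E) ∩ A), so 8 ∉ ((A ∪ D) ∩ C) ∪ ((D ∩ E) ∩ A)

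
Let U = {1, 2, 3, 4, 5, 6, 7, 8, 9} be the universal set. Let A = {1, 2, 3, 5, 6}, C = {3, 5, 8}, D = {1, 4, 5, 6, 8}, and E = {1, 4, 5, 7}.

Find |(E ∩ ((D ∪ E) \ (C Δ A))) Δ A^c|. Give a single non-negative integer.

D ∪ E = {1, 4, 5, 6, 7, 8}
C Δ A = {1, 2, 6, 8}
(D ∪ E) \ (C Δ A) = {4, 5, 7}
E ∩ ((D ∪ E) \ (C Δ A)) = {4, 5, 7}
A^c = {4, 7, 8, 9}
(E ∩ ((D ∪ E) \ (C Δ A))) Δ A^c = {5, 8, 9}
|(E ∩ ((D ∪ E) \ (C Δ A))) Δ A^c| = 3

3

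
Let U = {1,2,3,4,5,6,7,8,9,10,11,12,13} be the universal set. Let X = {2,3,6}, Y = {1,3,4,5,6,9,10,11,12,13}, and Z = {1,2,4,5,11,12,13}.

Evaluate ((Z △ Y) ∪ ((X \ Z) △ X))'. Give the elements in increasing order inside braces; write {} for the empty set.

Z △ Y = {2,3,6,9,10}
X \ Z = {3,6}
(X \ Z) △ X = {2}
(Z △ Y) ∪ ((X \ Z) △ X) = {2,3,6,9,10}
((Z △ Y) ∪ ((X \ Z) △ X))' = {1,4,5,7,8,11,12,13}

{1,4,5,7,8,11,12,13}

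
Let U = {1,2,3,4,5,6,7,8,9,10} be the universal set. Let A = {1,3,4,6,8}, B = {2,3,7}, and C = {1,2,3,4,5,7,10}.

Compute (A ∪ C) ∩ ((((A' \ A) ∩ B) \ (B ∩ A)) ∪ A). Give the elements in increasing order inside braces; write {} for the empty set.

A ∪ C = {1,2,3,4,5,6,7,8,10}
A' = {2,5,7,9,10}
A' \ A = {2,5,7,9,10}
(A' \ A) ∩ B = {2,7}
B ∩ A = {3}
((A' \ A) ∩ B) \ (B ∩ A) = {2,7}
(((A' \ A) ∩ B) \ (B ∩ A)) ∪ A = {1,2,3,4,6,7,8}
(A ∪ C) ∩ ((((A' \ A) ∩ B) \ (B ∩ A)) ∪ A) = {1,2,3,4,6,7,8}

{1,2,3,4,6,7,8}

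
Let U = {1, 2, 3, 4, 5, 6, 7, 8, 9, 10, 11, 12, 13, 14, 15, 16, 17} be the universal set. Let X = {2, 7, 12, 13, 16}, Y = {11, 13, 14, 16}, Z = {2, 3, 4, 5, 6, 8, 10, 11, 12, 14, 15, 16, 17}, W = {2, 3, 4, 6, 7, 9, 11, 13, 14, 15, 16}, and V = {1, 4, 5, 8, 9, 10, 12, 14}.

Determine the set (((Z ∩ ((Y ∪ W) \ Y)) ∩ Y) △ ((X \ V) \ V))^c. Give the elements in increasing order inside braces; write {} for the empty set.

Y ∪ W = {2, 3, 4, 6, 7, 9, 11, 13, 14, 15, 16}
(Y ∪ W) \ Y = {2, 3, 4, 6, 7, 9, 15}
Z ∩ ((Y ∪ W) \ Y) = {2, 3, 4, 6, 15}
(Z ∩ ((Y ∪ W) \ Y)) ∩ Y = {}
X \ V = {2, 7, 13, 16}
(X \ V) \ V = {2, 7, 13, 16}
((Z ∩ ((Y ∪ W) \ Y)) ∩ Y) △ ((X \ V) \ V) = {2, 7, 13, 16}
(((Z ∩ ((Y ∪ W) \ Y)) ∩ Y) △ ((X \ V) \ V))^c = {1, 3, 4, 5, 6, 8, 9, 10, 11, 12, 14, 15, 17}

{1, 3, 4, 5, 6, 8, 9, 10, 11, 12, 14, 15, 17}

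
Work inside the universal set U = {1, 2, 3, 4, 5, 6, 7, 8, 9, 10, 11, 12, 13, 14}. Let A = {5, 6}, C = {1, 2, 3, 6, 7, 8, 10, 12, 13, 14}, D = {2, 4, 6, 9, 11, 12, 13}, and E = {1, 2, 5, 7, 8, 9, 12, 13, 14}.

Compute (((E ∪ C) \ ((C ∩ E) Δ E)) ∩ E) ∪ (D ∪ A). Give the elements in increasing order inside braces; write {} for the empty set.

{1, 2, 4, 5, 6, 7, 8, 9, 11, 12, 13, 14}

E ∪ C = {1, 2, 3, 5, 6, 7, 8, 9, 10, 12, 13, 14}
C ∩ E = {1, 2, 7, 8, 12, 13, 14}
(C ∩ E) Δ E = {5, 9}
(E ∪ C) \ ((C ∩ E) Δ E) = {1, 2, 3, 6, 7, 8, 10, 12, 13, 14}
((E ∪ C) \ ((C ∩ E) Δ E)) ∩ E = {1, 2, 7, 8, 12, 13, 14}
D ∪ A = {2, 4, 5, 6, 9, 11, 12, 13}
(((E ∪ C) \ ((C ∩ E) Δ E)) ∩ E) ∪ (D ∪ A) = {1, 2, 4, 5, 6, 7, 8, 9, 11, 12, 13, 14}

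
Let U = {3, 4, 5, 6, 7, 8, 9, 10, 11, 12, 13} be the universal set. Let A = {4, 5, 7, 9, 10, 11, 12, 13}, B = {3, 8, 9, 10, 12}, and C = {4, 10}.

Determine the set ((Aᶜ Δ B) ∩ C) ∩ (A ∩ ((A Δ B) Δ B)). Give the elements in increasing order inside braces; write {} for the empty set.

{10}

Aᶜ = {3, 6, 8}
Aᶜ Δ B = {6, 9, 10, 12}
(Aᶜ Δ B) ∩ C = {10}
A Δ B = {3, 4, 5, 7, 8, 11, 13}
(A Δ B) Δ B = {4, 5, 7, 9, 10, 11, 12, 13}
A ∩ ((A Δ B) Δ B) = {4, 5, 7, 9, 10, 11, 12, 13}
((Aᶜ Δ B) ∩ C) ∩ (A ∩ ((A Δ B) Δ B)) = {10}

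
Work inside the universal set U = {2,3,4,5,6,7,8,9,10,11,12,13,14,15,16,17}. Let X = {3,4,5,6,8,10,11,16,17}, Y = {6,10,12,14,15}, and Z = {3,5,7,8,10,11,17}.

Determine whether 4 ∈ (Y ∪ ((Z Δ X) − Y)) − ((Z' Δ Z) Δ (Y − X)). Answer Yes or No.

No

4 ∉ Z and 4 ∈ X, so 4 ∈ Z Δ X
4 ∈ (Z Δ X) and 4 ∉ Y, so 4 ∈ (Z Δ X) − Y
4 ∉ Y and 4 ∈ ((Z Δ X) − Y), so 4 ∈ Y ∪ ((Z Δ X) − Y)
4 ∉ Z, so 4 ∈ Z'
4 ∈ Z' and 4 ∉ Z, so 4 ∈ Z' Δ Z
4 ∉ Y and 4 ∈ X, so 4 ∉ Y − X
4 ∈ (Z' Δ Z) and 4 ∉ (Y − X), so 4 ∈ (Z' Δ Z) Δ (Y − X)
4 ∈ (Y ∪ ((Z Δ X) − Y)) and 4 ∈ ((Z' Δ Z) Δ (Y − X)), so 4 ∉ (Y ∪ ((Z Δ X) − Y)) − ((Z' Δ Z) Δ (Y − X))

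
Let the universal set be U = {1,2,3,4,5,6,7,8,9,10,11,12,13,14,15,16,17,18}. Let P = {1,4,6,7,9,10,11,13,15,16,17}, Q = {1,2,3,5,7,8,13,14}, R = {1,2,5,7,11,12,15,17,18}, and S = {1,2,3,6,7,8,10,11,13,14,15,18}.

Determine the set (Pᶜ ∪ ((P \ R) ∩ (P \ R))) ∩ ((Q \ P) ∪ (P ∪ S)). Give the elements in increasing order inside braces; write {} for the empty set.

Pᶜ = {2,3,5,8,12,14,18}
P \ R = {4,6,9,10,13,16}
(P \ R) ∩ (P \ R) = {4,6,9,10,13,16}
Pᶜ ∪ ((P \ R) ∩ (P \ R)) = {2,3,4,5,6,8,9,10,12,13,14,16,18}
Q \ P = {2,3,5,8,14}
P ∪ S = {1,2,3,4,6,7,8,9,10,11,13,14,15,16,17,18}
(Q \ P) ∪ (P ∪ S) = {1,2,3,4,5,6,7,8,9,10,11,13,14,15,16,17,18}
(Pᶜ ∪ ((P \ R) ∩ (P \ R))) ∩ ((Q \ P) ∪ (P ∪ S)) = {2,3,4,5,6,8,9,10,13,14,16,18}

{2,3,4,5,6,8,9,10,13,14,16,18}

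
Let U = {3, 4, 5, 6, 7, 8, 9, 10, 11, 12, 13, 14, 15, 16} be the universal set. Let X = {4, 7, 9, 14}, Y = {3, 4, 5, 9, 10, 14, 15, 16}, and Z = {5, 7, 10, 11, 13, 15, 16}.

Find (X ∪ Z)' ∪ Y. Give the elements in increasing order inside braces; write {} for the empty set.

X ∪ Z = {4, 5, 7, 9, 10, 11, 13, 14, 15, 16}
(X ∪ Z)' = {3, 6, 8, 12}
(X ∪ Z)' ∪ Y = {3, 4, 5, 6, 8, 9, 10, 12, 14, 15, 16}

{3, 4, 5, 6, 8, 9, 10, 12, 14, 15, 16}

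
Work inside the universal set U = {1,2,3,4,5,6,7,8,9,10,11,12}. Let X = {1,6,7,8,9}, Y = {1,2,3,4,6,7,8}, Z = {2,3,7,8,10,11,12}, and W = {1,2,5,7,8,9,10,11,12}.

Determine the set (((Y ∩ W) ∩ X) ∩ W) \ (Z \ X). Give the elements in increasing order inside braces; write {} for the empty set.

Y ∩ W = {1,2,7,8}
(Y ∩ W) ∩ X = {1,7,8}
((Y ∩ W) ∩ X) ∩ W = {1,7,8}
Z \ X = {2,3,10,11,12}
(((Y ∩ W) ∩ X) ∩ W) \ (Z \ X) = {1,7,8}

{1,7,8}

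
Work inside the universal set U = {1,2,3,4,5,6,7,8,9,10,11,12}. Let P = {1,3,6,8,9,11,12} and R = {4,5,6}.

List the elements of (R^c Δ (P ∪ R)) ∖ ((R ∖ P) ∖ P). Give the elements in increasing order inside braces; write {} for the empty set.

{2,6,7,10}

R^c = {1,2,3,7,8,9,10,11,12}
P ∪ R = {1,3,4,5,6,8,9,11,12}
R^c Δ (P ∪ R) = {2,4,5,6,7,10}
R ∖ P = {4,5}
(R ∖ P) ∖ P = {4,5}
(R^c Δ (P ∪ R)) ∖ ((R ∖ P) ∖ P) = {2,6,7,10}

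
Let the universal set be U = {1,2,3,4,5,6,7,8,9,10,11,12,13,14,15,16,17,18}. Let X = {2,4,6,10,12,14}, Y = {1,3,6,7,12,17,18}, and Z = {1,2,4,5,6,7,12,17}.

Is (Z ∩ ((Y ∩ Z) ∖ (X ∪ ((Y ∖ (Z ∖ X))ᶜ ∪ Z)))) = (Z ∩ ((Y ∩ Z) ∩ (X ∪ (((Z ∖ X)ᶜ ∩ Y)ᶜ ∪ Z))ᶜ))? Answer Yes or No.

Y ∩ Z = {1,6,7,12,17}
Z ∖ X = {1,5,7,17}
Y ∖ (Z ∖ X) = {3,6,12,18}
(Y ∖ (Z ∖ X))ᶜ = {1,2,4,5,7,8,9,10,11,13,14,15,16,17}
(Y ∖ (Z ∖ X))ᶜ ∪ Z = {1,2,4,5,6,7,8,9,10,11,12,13,14,15,16,17}
X ∪ ((Y ∖ (Z ∖ X))ᶜ ∪ Z) = {1,2,4,5,6,7,8,9,10,11,12,13,14,15,16,17}
(Y ∩ Z) ∖ (X ∪ ((Y ∖ (Z ∖ X))ᶜ ∪ Z)) = {}
Z ∩ ((Y ∩ Z) ∖ (X ∪ ((Y ∖ (Z ∖ X))ᶜ ∪ Z))) = {}
(Z ∖ X)ᶜ = {2,3,4,6,8,9,10,11,12,13,14,15,16,18}
(Z ∖ X)ᶜ ∩ Y = {3,6,12,18}
((Z ∖ X)ᶜ ∩ Y)ᶜ = {1,2,4,5,7,8,9,10,11,13,14,15,16,17}
((Z ∖ X)ᶜ ∩ Y)ᶜ ∪ Z = {1,2,4,5,6,7,8,9,10,11,12,13,14,15,16,17}
X ∪ (((Z ∖ X)ᶜ ∩ Y)ᶜ ∪ Z) = {1,2,4,5,6,7,8,9,10,11,12,13,14,15,16,17}
(X ∪ (((Z ∖ X)ᶜ ∩ Y)ᶜ ∪ Z))ᶜ = {3,18}
(Y ∩ Z) ∩ (X ∪ (((Z ∖ X)ᶜ ∩ Y)ᶜ ∪ Z))ᶜ = {}
Z ∩ ((Y ∩ Z) ∩ (X ∪ (((Z ∖ X)ᶜ ∩ Y)ᶜ ∪ Z))ᶜ) = {}
Both equal {}, so Z ∩ ((Y ∩ Z) ∖ (X ∪ ((Y ∖ (Z ∖ X))ᶜ ∪ Z))) = Z ∩ ((Y ∩ Z) ∩ (X ∪ (((Z ∖ X)ᶜ ∩ Y)ᶜ ∪ Z))ᶜ).

Yes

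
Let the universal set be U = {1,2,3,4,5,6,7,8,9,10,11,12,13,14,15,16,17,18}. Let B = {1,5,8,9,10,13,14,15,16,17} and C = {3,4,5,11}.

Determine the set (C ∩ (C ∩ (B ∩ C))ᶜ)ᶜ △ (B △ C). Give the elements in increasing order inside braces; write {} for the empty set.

B ∩ C = {5}
C ∩ (B ∩ C) = {5}
(C ∩ (B ∩ C))ᶜ = {1,2,3,4,6,7,8,9,10,11,12,13,14,15,16,17,18}
C ∩ (C ∩ (B ∩ C))ᶜ = {3,4,11}
(C ∩ (C ∩ (B ∩ C))ᶜ)ᶜ = {1,2,5,6,7,8,9,10,12,13,14,15,16,17,18}
B △ C = {1,3,4,8,9,10,11,13,14,15,16,17}
(C ∩ (C ∩ (B ∩ C))ᶜ)ᶜ △ (B △ C) = {2,3,4,5,6,7,11,12,18}

{2,3,4,5,6,7,11,12,18}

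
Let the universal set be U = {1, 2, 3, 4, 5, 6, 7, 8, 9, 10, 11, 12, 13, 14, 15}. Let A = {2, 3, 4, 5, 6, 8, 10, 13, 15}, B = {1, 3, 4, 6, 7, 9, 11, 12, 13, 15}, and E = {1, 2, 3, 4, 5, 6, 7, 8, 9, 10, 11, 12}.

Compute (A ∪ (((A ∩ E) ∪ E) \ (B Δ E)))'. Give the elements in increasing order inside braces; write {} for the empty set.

{14}

A ∩ E = {2, 3, 4, 5, 6, 8, 10}
(A ∩ E) ∪ E = {1, 2, 3, 4, 5, 6, 7, 8, 9, 10, 11, 12}
B Δ E = {2, 5, 8, 10, 13, 15}
((A ∩ E) ∪ E) \ (B Δ E) = {1, 3, 4, 6, 7, 9, 11, 12}
A ∪ (((A ∩ E) ∪ E) \ (B Δ E)) = {1, 2, 3, 4, 5, 6, 7, 8, 9, 10, 11, 12, 13, 15}
(A ∪ (((A ∩ E) ∪ E) \ (B Δ E)))' = {14}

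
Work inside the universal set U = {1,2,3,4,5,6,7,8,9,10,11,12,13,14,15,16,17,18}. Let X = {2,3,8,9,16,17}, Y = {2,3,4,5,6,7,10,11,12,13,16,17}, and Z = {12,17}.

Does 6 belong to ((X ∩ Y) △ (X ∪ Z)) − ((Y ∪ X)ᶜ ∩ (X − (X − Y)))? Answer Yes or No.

No

6 ∉ X and 6 ∈ Y, so 6 ∉ X ∩ Y
6 ∉ X and 6 ∉ Z, so 6 ∉ X ∪ Z
6 ∉ (X ∩ Y) and 6 ∉ (X ∪ Z), so 6 ∉ (X ∩ Y) △ (X ∪ Z)
6 ∈ Y and 6 ∉ X, so 6 ∈ Y ∪ X
6 ∉ (Y ∪ X)ᶜ since 6 ∈ (Y ∪ X)
6 ∉ X and 6 ∈ Y, so 6 ∉ X − Y
6 ∉ X and 6 ∉ (X − Y), so 6 ∉ X − (X − Y)
6 ∉ (Y ∪ X)ᶜ and 6 ∉ (X − (X − Y)), so 6 ∉ (Y ∪ X)ᶜ ∩ (X − (X − Y))
6 ∉ ((X ∩ Y) △ (X ∪ Z)) and 6 ∉ ((Y ∪ X)ᶜ ∩ (X − (X − Y))), so 6 ∉ ((X ∩ Y) △ (X ∪ Z)) − ((Y ∪ X)ᶜ ∩ (X − (X − Y)))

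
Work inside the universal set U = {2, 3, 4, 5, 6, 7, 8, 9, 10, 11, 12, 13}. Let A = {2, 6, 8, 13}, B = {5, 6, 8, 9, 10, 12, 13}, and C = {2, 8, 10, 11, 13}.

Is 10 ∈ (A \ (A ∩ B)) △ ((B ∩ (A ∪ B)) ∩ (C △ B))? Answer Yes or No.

No

10 ∉ A and 10 ∈ B, so 10 ∉ A ∩ B
10 ∉ A and 10 ∉ (A ∩ B), so 10 ∉ A \ (A ∩ B)
10 ∉ A and 10 ∈ B, so 10 ∈ A ∪ B
10 ∈ B and 10 ∈ (A ∪ B), so 10 ∈ B ∩ (A ∪ B)
10 ∈ C and 10 ∈ B, so 10 ∉ C △ B
10 ∈ (B ∩ (A ∪ B)) and 10 ∉ (C △ B), so 10 ∉ (B ∩ (A ∪ B)) ∩ (C △ B)
10 ∉ (A \ (A ∩ B)) and 10 ∉ ((B ∩ (A ∪ B)) ∩ (C △ B)), so 10 ∉ (A \ (A ∩ B)) △ ((B ∩ (A ∪ B)) ∩ (C △ B))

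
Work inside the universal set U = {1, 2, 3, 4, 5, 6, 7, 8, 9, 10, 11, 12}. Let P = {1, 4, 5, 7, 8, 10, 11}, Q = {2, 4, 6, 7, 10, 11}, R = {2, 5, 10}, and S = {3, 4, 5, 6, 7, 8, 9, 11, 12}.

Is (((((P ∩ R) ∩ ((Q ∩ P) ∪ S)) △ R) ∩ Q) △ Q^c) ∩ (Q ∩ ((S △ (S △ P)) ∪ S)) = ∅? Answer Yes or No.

P ∩ R = {5, 10}
Q ∩ P = {4, 7, 10, 11}
(Q ∩ P) ∪ S = {3, 4, 5, 6, 7, 8, 9, 10, 11, 12}
(P ∩ R) ∩ ((Q ∩ P) ∪ S) = {5, 10}
((P ∩ R) ∩ ((Q ∩ P) ∪ S)) △ R = {2}
(((P ∩ R) ∩ ((Q ∩ P) ∪ S)) △ R) ∩ Q = {2}
Q^c = {1, 3, 5, 8, 9, 12}
((((P ∩ R) ∩ ((Q ∩ P) ∪ S)) △ R) ∩ Q) △ Q^c = {1, 2, 3, 5, 8, 9, 12}
S △ P = {1, 3, 6, 9, 10, 12}
S △ (S △ P) = {1, 4, 5, 7, 8, 10, 11}
(S △ (S △ P)) ∪ S = {1, 3, 4, 5, 6, 7, 8, 9, 10, 11, 12}
Q ∩ ((S △ (S △ P)) ∪ S) = {4, 6, 7, 10, 11}
{1, 2, 3, 5, 8, 9, 12} and {4, 6, 7, 10, 11} share no elements.

Yes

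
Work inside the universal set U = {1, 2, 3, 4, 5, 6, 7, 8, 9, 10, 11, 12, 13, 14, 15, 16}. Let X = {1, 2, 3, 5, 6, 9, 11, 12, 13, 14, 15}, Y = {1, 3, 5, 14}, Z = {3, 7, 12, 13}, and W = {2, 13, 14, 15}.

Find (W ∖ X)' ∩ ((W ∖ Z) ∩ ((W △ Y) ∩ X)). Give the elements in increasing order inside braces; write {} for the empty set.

{2, 15}

W ∖ X = {}
(W ∖ X)' = {1, 2, 3, 4, 5, 6, 7, 8, 9, 10, 11, 12, 13, 14, 15, 16}
W ∖ Z = {2, 14, 15}
W △ Y = {1, 2, 3, 5, 13, 15}
(W △ Y) ∩ X = {1, 2, 3, 5, 13, 15}
(W ∖ Z) ∩ ((W △ Y) ∩ X) = {2, 15}
(W ∖ X)' ∩ ((W ∖ Z) ∩ ((W △ Y) ∩ X)) = {2, 15}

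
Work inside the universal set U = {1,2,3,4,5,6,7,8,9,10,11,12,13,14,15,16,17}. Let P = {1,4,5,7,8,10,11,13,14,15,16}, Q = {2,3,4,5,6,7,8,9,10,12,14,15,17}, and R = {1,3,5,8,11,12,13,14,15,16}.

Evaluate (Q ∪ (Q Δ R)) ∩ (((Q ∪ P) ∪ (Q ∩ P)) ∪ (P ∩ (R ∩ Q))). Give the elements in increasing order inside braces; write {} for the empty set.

{1,2,3,4,5,6,7,8,9,10,11,12,13,14,15,16,17}

Q Δ R = {1,2,4,6,7,9,10,11,13,16,17}
Q ∪ (Q Δ R) = {1,2,3,4,5,6,7,8,9,10,11,12,13,14,15,16,17}
Q ∪ P = {1,2,3,4,5,6,7,8,9,10,11,12,13,14,15,16,17}
Q ∩ P = {4,5,7,8,10,14,15}
(Q ∪ P) ∪ (Q ∩ P) = {1,2,3,4,5,6,7,8,9,10,11,12,13,14,15,16,17}
R ∩ Q = {3,5,8,12,14,15}
P ∩ (R ∩ Q) = {5,8,14,15}
((Q ∪ P) ∪ (Q ∩ P)) ∪ (P ∩ (R ∩ Q)) = {1,2,3,4,5,6,7,8,9,10,11,12,13,14,15,16,17}
(Q ∪ (Q Δ R)) ∩ (((Q ∪ P) ∪ (Q ∩ P)) ∪ (P ∩ (R ∩ Q))) = {1,2,3,4,5,6,7,8,9,10,11,12,13,14,15,16,17}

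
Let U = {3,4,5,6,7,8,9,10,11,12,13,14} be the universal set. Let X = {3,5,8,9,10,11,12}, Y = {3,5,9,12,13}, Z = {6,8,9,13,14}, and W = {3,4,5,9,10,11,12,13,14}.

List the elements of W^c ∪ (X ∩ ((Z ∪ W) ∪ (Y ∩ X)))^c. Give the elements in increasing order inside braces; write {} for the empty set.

W^c = {6,7,8}
Z ∪ W = {3,4,5,6,8,9,10,11,12,13,14}
Y ∩ X = {3,5,9,12}
(Z ∪ W) ∪ (Y ∩ X) = {3,4,5,6,8,9,10,11,12,13,14}
X ∩ ((Z ∪ W) ∪ (Y ∩ X)) = {3,5,8,9,10,11,12}
(X ∩ ((Z ∪ W) ∪ (Y ∩ X)))^c = {4,6,7,13,14}
W^c ∪ (X ∩ ((Z ∪ W) ∪ (Y ∩ X)))^c = {4,6,7,8,13,14}

{4,6,7,8,13,14}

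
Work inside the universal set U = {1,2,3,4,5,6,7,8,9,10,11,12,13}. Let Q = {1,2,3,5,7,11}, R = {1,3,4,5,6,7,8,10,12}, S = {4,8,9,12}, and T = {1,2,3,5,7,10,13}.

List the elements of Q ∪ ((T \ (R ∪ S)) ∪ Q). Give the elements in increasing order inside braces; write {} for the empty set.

R ∪ S = {1,3,4,5,6,7,8,9,10,12}
T \ (R ∪ S) = {2,13}
(T \ (R ∪ S)) ∪ Q = {1,2,3,5,7,11,13}
Q ∪ ((T \ (R ∪ S)) ∪ Q) = {1,2,3,5,7,11,13}

{1,2,3,5,7,11,13}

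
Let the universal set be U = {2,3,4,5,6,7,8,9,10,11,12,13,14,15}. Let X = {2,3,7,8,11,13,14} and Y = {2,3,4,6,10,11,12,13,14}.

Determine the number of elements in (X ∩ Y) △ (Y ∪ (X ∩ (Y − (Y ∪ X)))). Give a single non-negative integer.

4

X ∩ Y = {2,3,11,13,14}
Y ∪ X = {2,3,4,6,7,8,10,11,12,13,14}
Y − (Y ∪ X) = {}
X ∩ (Y − (Y ∪ X)) = {}
Y ∪ (X ∩ (Y − (Y ∪ X))) = {2,3,4,6,10,11,12,13,14}
(X ∩ Y) △ (Y ∪ (X ∩ (Y − (Y ∪ X)))) = {4,6,10,12}
|(X ∩ Y) △ (Y ∪ (X ∩ (Y − (Y ∪ X))))| = 4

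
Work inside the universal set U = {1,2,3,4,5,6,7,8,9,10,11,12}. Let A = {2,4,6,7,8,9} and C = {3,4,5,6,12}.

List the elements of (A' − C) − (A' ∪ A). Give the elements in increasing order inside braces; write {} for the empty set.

{}

A' = {1,3,5,10,11,12}
A' − C = {1,10,11}
A' ∪ A = {1,2,3,4,5,6,7,8,9,10,11,12}
(A' − C) − (A' ∪ A) = {}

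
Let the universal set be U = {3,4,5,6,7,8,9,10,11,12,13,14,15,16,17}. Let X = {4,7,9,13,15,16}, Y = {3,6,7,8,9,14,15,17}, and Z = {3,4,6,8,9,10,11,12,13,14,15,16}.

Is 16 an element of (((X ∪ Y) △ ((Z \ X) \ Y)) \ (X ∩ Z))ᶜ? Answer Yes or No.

16 ∈ X and 16 ∉ Y, so 16 ∈ X ∪ Y
16 ∈ Z and 16 ∈ X, so 16 ∉ Z \ X
16 ∉ (Z \ X) and 16 ∉ Y, so 16 ∉ (Z \ X) \ Y
16 ∈ (X ∪ Y) and 16 ∉ ((Z \ X) \ Y), so 16 ∈ (X ∪ Y) △ ((Z \ X) \ Y)
16 ∈ X and 16 ∈ Z, so 16 ∈ X ∩ Z
16 ∈ ((X ∪ Y) △ ((Z \ X) \ Y)) and 16 ∈ (X ∩ Z), so 16 ∉ ((X ∪ Y) △ ((Z \ X) \ Y)) \ (X ∩ Z)
16 ∈ (((X ∪ Y) △ ((Z \ X) \ Y)) \ (X ∩ Z))ᶜ since 16 ∉ (((X ∪ Y) △ ((Z \ X) \ Y)) \ (X ∩ Z))

Yes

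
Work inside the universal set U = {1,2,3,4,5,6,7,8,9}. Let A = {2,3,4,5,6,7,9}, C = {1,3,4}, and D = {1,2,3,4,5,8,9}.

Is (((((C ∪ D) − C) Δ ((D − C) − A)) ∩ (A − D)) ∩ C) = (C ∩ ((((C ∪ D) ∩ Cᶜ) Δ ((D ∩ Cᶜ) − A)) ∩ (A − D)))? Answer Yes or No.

C ∪ D = {1,2,3,4,5,8,9}
(C ∪ D) − C = {2,5,8,9}
D − C = {2,5,8,9}
(D − C) − A = {8}
((C ∪ D) − C) Δ ((D − C) − A) = {2,5,9}
A − D = {6,7}
(((C ∪ D) − C) Δ ((D − C) − A)) ∩ (A − D) = {}
((((C ∪ D) − C) Δ ((D − C) − A)) ∩ (A − D)) ∩ C = {}
Cᶜ = {2,5,6,7,8,9}
(C ∪ D) ∩ Cᶜ = {2,5,8,9}
D ∩ Cᶜ = {2,5,8,9}
(D ∩ Cᶜ) − A = {8}
((C ∪ D) ∩ Cᶜ) Δ ((D ∩ Cᶜ) − A) = {2,5,9}
(((C ∪ D) ∩ Cᶜ) Δ ((D ∩ Cᶜ) − A)) ∩ (A − D) = {}
C ∩ ((((C ∪ D) ∩ Cᶜ) Δ ((D ∩ Cᶜ) − A)) ∩ (A − D)) = {}
Both equal {}, so ((((C ∪ D) − C) Δ ((D − C) − A)) ∩ (A − D)) ∩ C = C ∩ ((((C ∪ D) ∩ Cᶜ) Δ ((D ∩ Cᶜ) − A)) ∩ (A − D)).

Yes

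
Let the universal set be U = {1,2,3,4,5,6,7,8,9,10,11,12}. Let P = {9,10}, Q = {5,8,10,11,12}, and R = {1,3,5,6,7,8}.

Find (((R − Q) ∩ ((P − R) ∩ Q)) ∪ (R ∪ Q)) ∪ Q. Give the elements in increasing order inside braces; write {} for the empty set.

{1,3,5,6,7,8,10,11,12}

R − Q = {1,3,6,7}
P − R = {9,10}
(P − R) ∩ Q = {10}
(R − Q) ∩ ((P − R) ∩ Q) = {}
R ∪ Q = {1,3,5,6,7,8,10,11,12}
((R − Q) ∩ ((P − R) ∩ Q)) ∪ (R ∪ Q) = {1,3,5,6,7,8,10,11,12}
(((R − Q) ∩ ((P − R) ∩ Q)) ∪ (R ∪ Q)) ∪ Q = {1,3,5,6,7,8,10,11,12}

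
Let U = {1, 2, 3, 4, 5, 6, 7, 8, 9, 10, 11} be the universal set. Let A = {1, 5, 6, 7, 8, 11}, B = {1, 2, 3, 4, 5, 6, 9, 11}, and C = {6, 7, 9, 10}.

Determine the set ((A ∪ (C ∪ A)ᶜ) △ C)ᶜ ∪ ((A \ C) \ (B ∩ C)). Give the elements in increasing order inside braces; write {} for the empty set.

C ∪ A = {1, 5, 6, 7, 8, 9, 10, 11}
(C ∪ A)ᶜ = {2, 3, 4}
A ∪ (C ∪ A)ᶜ = {1, 2, 3, 4, 5, 6, 7, 8, 11}
(A ∪ (C ∪ A)ᶜ) △ C = {1, 2, 3, 4, 5, 8, 9, 10, 11}
((A ∪ (C ∪ A)ᶜ) △ C)ᶜ = {6, 7}
A \ C = {1, 5, 8, 11}
B ∩ C = {6, 9}
(A \ C) \ (B ∩ C) = {1, 5, 8, 11}
((A ∪ (C ∪ A)ᶜ) △ C)ᶜ ∪ ((A \ C) \ (B ∩ C)) = {1, 5, 6, 7, 8, 11}

{1, 5, 6, 7, 8, 11}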